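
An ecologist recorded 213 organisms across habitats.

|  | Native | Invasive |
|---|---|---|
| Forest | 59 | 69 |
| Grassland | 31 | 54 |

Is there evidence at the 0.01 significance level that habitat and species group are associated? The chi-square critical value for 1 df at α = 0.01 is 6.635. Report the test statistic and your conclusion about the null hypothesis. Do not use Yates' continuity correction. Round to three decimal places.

1.939; fail to reject H₀

Row totals: 128, 85. Column totals: 90, 123. Grand total N = 213.
Expected counts (row total × column total / N):
  Forest, Native: 128×90/213 = 54.0845
  Forest, Invasive: 128×123/213 = 73.9155
  Grassland, Native: 85×90/213 = 35.9155
  Grassland, Invasive: 85×123/213 = 49.0845
Contributions (O − E)²/E:
  (59 − 54.0845)²/54.0845 = 0.4467
  (69 − 73.9155)²/73.9155 = 0.3269
  (31 − 35.9155)²/35.9155 = 0.6727
  (54 − 49.0845)²/49.0845 = 0.4923
χ² = 0.4467 + 0.3269 + 0.6727 + 0.4923 = 1.939
df = (2−1)(2−1) = 1. Since 1.939 < 6.635, fail to reject the null hypothesis of independence at α = 0.01.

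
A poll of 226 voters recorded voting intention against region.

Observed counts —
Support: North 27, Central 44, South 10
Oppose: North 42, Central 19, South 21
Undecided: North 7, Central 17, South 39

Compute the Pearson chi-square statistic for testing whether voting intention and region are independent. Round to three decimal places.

59.260

Row totals: 81, 82, 63. Column totals: 76, 80, 70. Grand total N = 226.
Expected counts (row total × column total / N):
  Support, North: 81×76/226 = 27.2389
  Support, Central: 81×80/226 = 28.6726
  Support, South: 81×70/226 = 25.0885
  Oppose, North: 82×76/226 = 27.5752
  Oppose, Central: 82×80/226 = 29.0265
  Oppose, South: 82×70/226 = 25.3982
  Undecided, North: 63×76/226 = 21.1858
  Undecided, Central: 63×80/226 = 22.3009
  Undecided, South: 63×70/226 = 19.5133
Contributions (O − E)²/E:
  (27 − 27.2389)²/27.2389 = 0.0021
  (44 − 28.6726)²/28.6726 = 8.1935
  (10 − 25.0885)²/25.0885 = 9.0744
  (42 − 27.5752)²/27.5752 = 7.5457
  (19 − 29.0265)²/29.0265 = 3.4634
  (21 − 25.3982)²/25.3982 = 0.7616
  (7 − 21.1858)²/21.1858 = 9.4987
  (17 − 22.3009)²/22.3009 = 1.2600
  (39 − 19.5133)²/19.5133 = 19.4601
χ² = 0.0021 + 8.1935 + 9.0744 + 7.5457 + 3.4634 + 0.7616 + 9.4987 + 1.2600 + 19.4601 = 59.260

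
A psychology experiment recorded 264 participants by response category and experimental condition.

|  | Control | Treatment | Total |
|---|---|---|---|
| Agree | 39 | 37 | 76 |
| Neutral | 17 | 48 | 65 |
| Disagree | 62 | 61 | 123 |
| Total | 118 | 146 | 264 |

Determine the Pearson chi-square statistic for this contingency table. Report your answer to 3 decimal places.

Grand total N = 264.
Expected counts (row total × column total / N):
  Agree, Control: 76×118/264 = 33.9697
  Agree, Treatment: 76×146/264 = 42.0303
  Neutral, Control: 65×118/264 = 29.0530
  Neutral, Treatment: 65×146/264 = 35.9470
  Disagree, Control: 123×118/264 = 54.9773
  Disagree, Treatment: 123×146/264 = 68.0227
Contributions (O − E)²/E:
  (39 − 33.9697)²/33.9697 = 0.7449
  (37 − 42.0303)²/42.0303 = 0.6020
  (17 − 29.0530)²/29.0530 = 5.0003
  (48 − 35.9470)²/35.9470 = 4.0414
  (62 − 54.9773)²/54.9773 = 0.8971
  (61 − 68.0227)²/68.0227 = 0.7250
χ² = 0.7449 + 0.6020 + 5.0003 + 4.0414 + 0.8971 + 0.7250 = 12.011

12.011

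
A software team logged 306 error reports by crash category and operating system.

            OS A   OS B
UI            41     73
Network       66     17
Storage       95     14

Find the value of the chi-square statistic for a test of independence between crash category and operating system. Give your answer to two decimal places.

74.34

Row totals: 114, 83, 109. Column totals: 202, 104. Grand total N = 306.
Expected counts (row total × column total / N):
  UI, OS A: 114×202/306 = 75.255
  UI, OS B: 114×104/306 = 38.745
  Network, OS A: 83×202/306 = 54.791
  Network, OS B: 83×104/306 = 28.209
  Storage, OS A: 109×202/306 = 71.954
  Storage, OS B: 109×104/306 = 37.046
Contributions (O − E)²/E:
  (41 − 75.255)²/75.255 = 15.5924
  (73 − 38.745)²/38.745 = 30.2853
  (66 − 54.791)²/54.791 = 2.2931
  (17 − 28.209)²/28.209 = 4.4540
  (95 − 71.954)²/71.954 = 7.3814
  (14 − 37.046)²/37.046 = 14.3367
χ² = 15.5924 + 30.2853 + 2.2931 + 4.4540 + 7.3814 + 14.3367 = 74.34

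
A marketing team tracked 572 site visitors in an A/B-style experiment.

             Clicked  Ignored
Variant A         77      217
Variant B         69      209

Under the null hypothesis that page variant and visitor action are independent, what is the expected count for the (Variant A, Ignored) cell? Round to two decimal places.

218.96

Row total (Variant A) = 294; column total (Ignored) = 426; grand total N = 572.
Expected count = (row total × column total) / N = 294 × 426 / 572 = 218.96.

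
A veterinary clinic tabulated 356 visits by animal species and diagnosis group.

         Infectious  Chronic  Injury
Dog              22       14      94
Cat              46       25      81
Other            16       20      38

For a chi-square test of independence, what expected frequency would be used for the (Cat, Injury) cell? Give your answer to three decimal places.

90.944

Row total (Cat) = 152; column total (Injury) = 213; grand total N = 356.
Expected count = (row total × column total) / N = 152 × 213 / 356 = 90.944.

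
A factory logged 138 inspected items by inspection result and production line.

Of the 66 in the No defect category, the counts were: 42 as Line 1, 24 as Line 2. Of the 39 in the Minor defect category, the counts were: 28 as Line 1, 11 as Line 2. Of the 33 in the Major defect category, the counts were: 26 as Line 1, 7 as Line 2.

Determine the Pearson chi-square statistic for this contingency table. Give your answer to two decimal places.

2.51

Row totals: 66, 39, 33. Column totals: 96, 42. Grand total N = 138.
Expected counts (row total × column total / N):
  No defect, Line 1: 66×96/138 = 45.913
  No defect, Line 2: 66×42/138 = 20.087
  Minor defect, Line 1: 39×96/138 = 27.130
  Minor defect, Line 2: 39×42/138 = 11.870
  Major defect, Line 1: 33×96/138 = 22.957
  Major defect, Line 2: 33×42/138 = 10.043
Contributions (O − E)²/E:
  (42 − 45.913)²/45.913 = 0.3335
  (24 − 20.087)²/20.087 = 0.7623
  (28 − 27.130)²/27.130 = 0.0279
  (11 − 11.870)²/11.870 = 0.0638
  (26 − 22.957)²/22.957 = 0.4034
  (7 − 10.043)²/10.043 = 0.9220
χ² = 0.3335 + 0.7623 + 0.0279 + 0.0638 + 0.4034 + 0.9220 = 2.51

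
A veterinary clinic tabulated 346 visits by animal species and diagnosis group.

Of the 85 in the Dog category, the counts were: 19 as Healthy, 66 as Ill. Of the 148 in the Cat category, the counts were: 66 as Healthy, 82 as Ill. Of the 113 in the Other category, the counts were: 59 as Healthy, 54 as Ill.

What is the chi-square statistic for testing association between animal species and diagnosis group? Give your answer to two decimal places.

Row totals: 85, 148, 113. Column totals: 144, 202. Grand total N = 346.
Expected counts (row total × column total / N):
  Dog, Healthy: 85×144/346 = 35.3757
  Dog, Ill: 85×202/346 = 49.6243
  Cat, Healthy: 148×144/346 = 61.5954
  Cat, Ill: 148×202/346 = 86.4046
  Other, Healthy: 113×144/346 = 47.0289
  Other, Ill: 113×202/346 = 65.9711
Contributions (O − E)²/E:
  (19 − 35.3757)²/35.3757 = 7.5804
  (66 − 49.6243)²/49.6243 = 5.4039
  (66 − 61.5954)²/61.5954 = 0.3150
  (82 − 86.4046)²/86.4046 = 0.2245
  (59 − 47.0289)²/47.0289 = 3.0472
  (54 − 65.9711)²/65.9711 = 2.1723
χ² = 7.5804 + 5.4039 + 0.3150 + 0.2245 + 3.0472 + 2.1723 = 18.74

18.74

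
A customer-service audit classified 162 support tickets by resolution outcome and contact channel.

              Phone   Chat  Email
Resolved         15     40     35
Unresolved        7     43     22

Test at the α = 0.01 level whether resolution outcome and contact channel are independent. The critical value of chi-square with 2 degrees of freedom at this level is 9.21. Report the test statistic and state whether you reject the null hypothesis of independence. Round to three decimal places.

Row totals: 90, 72. Column totals: 22, 83, 57. Grand total N = 162.
Expected counts (row total × column total / N):
  Resolved, Phone: 90×22/162 = 12.2222
  Resolved, Chat: 90×83/162 = 46.1111
  Resolved, Email: 90×57/162 = 31.6667
  Unresolved, Phone: 72×22/162 = 9.7778
  Unresolved, Chat: 72×83/162 = 36.8889
  Unresolved, Email: 72×57/162 = 25.3333
Contributions (O − E)²/E:
  (15 − 12.2222)²/12.2222 = 0.6313
  (40 − 46.1111)²/46.1111 = 0.8099
  (35 − 31.6667)²/31.6667 = 0.3509
  (7 − 9.7778)²/9.7778 = 0.7892
  (43 − 36.8889)²/36.8889 = 1.0124
  (22 − 25.3333)²/25.3333 = 0.4386
χ² = 0.6313 + 0.8099 + 0.3509 + 0.7892 + 1.0124 + 0.4386 = 4.032
df = (2−1)(3−1) = 2. Since 4.032 < 9.21, fail to reject the null hypothesis of independence at α = 0.01.

4.032; fail to reject H₀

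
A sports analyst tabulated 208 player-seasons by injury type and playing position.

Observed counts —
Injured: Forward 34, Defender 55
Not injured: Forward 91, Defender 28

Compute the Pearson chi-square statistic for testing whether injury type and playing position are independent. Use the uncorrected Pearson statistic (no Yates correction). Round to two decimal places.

31.10

Row totals: 89, 119. Column totals: 125, 83. Grand total N = 208.
Expected counts (row total × column total / N):
  Injured, Forward: 89×125/208 = 53.486
  Injured, Defender: 89×83/208 = 35.514
  Not injured, Forward: 119×125/208 = 71.514
  Not injured, Defender: 119×83/208 = 47.486
Contributions (O − E)²/E:
  (34 − 53.486)²/53.486 = 7.0991
  (55 − 35.514)²/35.514 = 10.6917
  (91 − 71.514)²/71.514 = 5.3095
  (28 − 47.486)²/47.486 = 7.9961
χ² = 7.0991 + 10.6917 + 5.3095 + 7.9961 = 31.10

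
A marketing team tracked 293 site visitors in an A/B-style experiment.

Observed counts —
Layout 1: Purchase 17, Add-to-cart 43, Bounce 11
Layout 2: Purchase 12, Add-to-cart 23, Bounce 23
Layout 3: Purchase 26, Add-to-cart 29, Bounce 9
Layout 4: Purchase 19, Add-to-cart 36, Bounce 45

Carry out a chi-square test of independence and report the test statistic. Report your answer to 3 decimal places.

33.766

Row totals: 71, 58, 64, 100. Column totals: 74, 131, 88. Grand total N = 293.
Expected counts (row total × column total / N):
  Layout 1, Purchase: 71×74/293 = 17.9317
  Layout 1, Add-to-cart: 71×131/293 = 31.7440
  Layout 1, Bounce: 71×88/293 = 21.3242
  Layout 2, Purchase: 58×74/293 = 14.6485
  Layout 2, Add-to-cart: 58×131/293 = 25.9317
  Layout 2, Bounce: 58×88/293 = 17.4198
  Layout 3, Purchase: 64×74/293 = 16.1638
  Layout 3, Add-to-cart: 64×131/293 = 28.6143
  Layout 3, Bounce: 64×88/293 = 19.2218
  Layout 4, Purchase: 100×74/293 = 25.2560
  Layout 4, Add-to-cart: 100×131/293 = 44.7099
  Layout 4, Bounce: 100×88/293 = 30.0341
Contributions (O − E)²/E:
  (17 − 17.9317)²/17.9317 = 0.0484
  (43 − 31.7440)²/31.7440 = 3.9912
  (11 − 21.3242)²/21.3242 = 4.9985
  (12 − 14.6485)²/14.6485 = 0.4789
  (23 − 25.9317)²/25.9317 = 0.3314
  (23 − 17.4198)²/17.4198 = 1.7875
  (26 − 16.1638)²/16.1638 = 5.9856
  (29 − 28.6143)²/28.6143 = 0.0052
  (9 − 19.2218)²/19.2218 = 5.4358
  (19 − 25.2560)²/25.2560 = 1.5496
  (36 − 44.7099)²/44.7099 = 1.6968
  (45 − 30.0341)²/30.0341 = 7.4575
χ² = 0.0484 + 3.9912 + 4.9985 + 0.4789 + 0.3314 + 1.7875 + 5.9856 + 0.0052 + 5.4358 + 1.5496 + 1.6968 + 7.4575 = 33.766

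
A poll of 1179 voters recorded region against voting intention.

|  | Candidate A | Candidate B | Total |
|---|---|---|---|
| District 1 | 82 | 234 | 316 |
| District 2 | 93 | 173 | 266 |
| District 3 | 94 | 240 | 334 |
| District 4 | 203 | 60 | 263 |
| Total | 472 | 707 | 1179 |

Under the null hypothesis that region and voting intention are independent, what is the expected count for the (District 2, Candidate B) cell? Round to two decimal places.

159.51

Row total (District 2) = 266; column total (Candidate B) = 707; grand total N = 1179.
Expected count = (row total × column total) / N = 266 × 707 / 1179 = 159.51.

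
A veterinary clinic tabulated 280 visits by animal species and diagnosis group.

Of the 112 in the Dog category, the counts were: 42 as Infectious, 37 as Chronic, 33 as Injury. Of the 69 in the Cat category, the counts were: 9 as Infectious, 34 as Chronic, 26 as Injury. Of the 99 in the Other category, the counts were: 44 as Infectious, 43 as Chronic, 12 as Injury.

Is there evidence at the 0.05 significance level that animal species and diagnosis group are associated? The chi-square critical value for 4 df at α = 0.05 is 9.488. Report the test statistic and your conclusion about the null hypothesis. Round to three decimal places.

27.280; reject H₀

Row totals: 112, 69, 99. Column totals: 95, 114, 71. Grand total N = 280.
Expected counts (row total × column total / N):
  Dog, Infectious: 112×95/280 = 38.0000
  Dog, Chronic: 112×114/280 = 45.6000
  Dog, Injury: 112×71/280 = 28.4000
  Cat, Infectious: 69×95/280 = 23.4107
  Cat, Chronic: 69×114/280 = 28.0929
  Cat, Injury: 69×71/280 = 17.4964
  Other, Infectious: 99×95/280 = 33.5893
  Other, Chronic: 99×114/280 = 40.3071
  Other, Injury: 99×71/280 = 25.1036
Contributions (O − E)²/E:
  (42 − 38.0000)²/38.0000 = 0.4211
  (37 − 45.6000)²/45.6000 = 1.6219
  (33 − 28.4000)²/28.4000 = 0.7451
  (9 − 23.4107)²/23.4107 = 8.8707
  (34 − 28.0929)²/28.0929 = 1.2421
  (26 − 17.4964)²/17.4964 = 4.1329
  (44 − 33.5893)²/33.5893 = 3.2267
  (43 − 40.3071)²/40.3071 = 0.1799
  (12 − 25.1036)²/25.1036 = 6.8398
χ² = 0.4211 + 1.6219 + 0.7451 + 8.8707 + 1.2421 + 4.1329 + 3.2267 + 0.1799 + 6.8398 = 27.280
df = (3−1)(3−1) = 4. Since 27.280 > 9.488, reject the null hypothesis of independence at α = 0.05.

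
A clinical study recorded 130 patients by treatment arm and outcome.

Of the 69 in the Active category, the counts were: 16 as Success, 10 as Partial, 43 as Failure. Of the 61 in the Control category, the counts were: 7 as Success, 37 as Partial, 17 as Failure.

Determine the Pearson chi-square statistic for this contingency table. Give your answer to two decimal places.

29.92

Row totals: 69, 61. Column totals: 23, 47, 60. Grand total N = 130.
Expected counts (row total × column total / N):
  Active, Success: 69×23/130 = 12.208
  Active, Partial: 69×47/130 = 24.946
  Active, Failure: 69×60/130 = 31.846
  Control, Success: 61×23/130 = 10.792
  Control, Partial: 61×47/130 = 22.054
  Control, Failure: 61×60/130 = 28.154
Contributions (O − E)²/E:
  (16 − 12.208)²/12.208 = 1.1779
  (10 − 24.946)²/24.946 = 8.9547
  (43 − 31.846)²/31.846 = 3.9067
  (7 − 10.792)²/10.792 = 1.3324
  (37 − 22.054)²/22.054 = 10.1289
  (17 − 28.154)²/28.154 = 4.4190
χ² = 1.1779 + 8.9547 + 3.9067 + 1.3324 + 10.1289 + 4.4190 = 29.92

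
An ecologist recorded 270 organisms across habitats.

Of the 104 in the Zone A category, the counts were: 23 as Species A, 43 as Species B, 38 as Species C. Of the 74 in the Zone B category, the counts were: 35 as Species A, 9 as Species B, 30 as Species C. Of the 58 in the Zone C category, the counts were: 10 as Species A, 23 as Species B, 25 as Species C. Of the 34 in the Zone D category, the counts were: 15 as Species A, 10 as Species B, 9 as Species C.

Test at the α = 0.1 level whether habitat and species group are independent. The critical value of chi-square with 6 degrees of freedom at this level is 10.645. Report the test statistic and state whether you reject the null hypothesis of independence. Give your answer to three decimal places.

Row totals: 104, 74, 58, 34. Column totals: 83, 85, 102. Grand total N = 270.
Expected counts (row total × column total / N):
  Zone A, Species A: 104×83/270 = 31.9704
  Zone A, Species B: 104×85/270 = 32.7407
  Zone A, Species C: 104×102/270 = 39.2889
  Zone B, Species A: 74×83/270 = 22.7481
  Zone B, Species B: 74×85/270 = 23.2963
  Zone B, Species C: 74×102/270 = 27.9556
  Zone C, Species A: 58×83/270 = 17.8296
  Zone C, Species B: 58×85/270 = 18.2593
  Zone C, Species C: 58×102/270 = 21.9111
  Zone D, Species A: 34×83/270 = 10.4519
  Zone D, Species B: 34×85/270 = 10.7037
  Zone D, Species C: 34×102/270 = 12.8444
Contributions (O − E)²/E:
  (23 − 31.9704)²/31.9704 = 2.5170
  (43 − 32.7407)²/32.7407 = 3.2148
  (38 − 39.2889)²/39.2889 = 0.0423
  (35 − 22.7481)²/22.7481 = 6.5988
  (9 − 23.2963)²/23.2963 = 8.7732
  (30 − 27.9556)²/27.9556 = 0.1495
  (10 − 17.8296)²/17.8296 = 3.4383
  (23 − 18.2593)²/18.2593 = 1.2308
  (25 − 21.9111)²/21.9111 = 0.4355
  (15 − 10.4519)²/10.4519 = 1.9791
  (10 − 10.7037)²/10.7037 = 0.0463
  (9 − 12.8444)²/12.8444 = 1.1507
χ² = 2.5170 + 3.2148 + 0.0423 + 6.5988 + 8.7732 + 0.1495 + 3.4383 + 1.2308 + 0.4355 + 1.9791 + 0.0463 + 1.1507 = 29.576
df = (4−1)(3−1) = 6. Since 29.576 > 10.645, reject the null hypothesis of independence at α = 0.1.

29.576; reject H₀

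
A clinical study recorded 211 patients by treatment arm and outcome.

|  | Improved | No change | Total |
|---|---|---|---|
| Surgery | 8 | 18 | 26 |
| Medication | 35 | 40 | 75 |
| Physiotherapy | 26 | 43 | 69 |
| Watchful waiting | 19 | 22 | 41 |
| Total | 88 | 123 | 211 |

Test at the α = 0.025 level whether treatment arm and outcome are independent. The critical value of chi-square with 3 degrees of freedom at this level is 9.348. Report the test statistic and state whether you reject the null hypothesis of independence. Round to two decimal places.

2.86; fail to reject H₀

Grand total N = 211.
Expected counts (row total × column total / N):
  Surgery, Improved: 26×88/211 = 10.844
  Surgery, No change: 26×123/211 = 15.156
  Medication, Improved: 75×88/211 = 31.280
  Medication, No change: 75×123/211 = 43.720
  Physiotherapy, Improved: 69×88/211 = 28.777
  Physiotherapy, No change: 69×123/211 = 40.223
  Watchful waiting, Improved: 41×88/211 = 17.100
  Watchful waiting, No change: 41×123/211 = 23.900
Contributions (O − E)²/E:
  (8 − 10.844)²/10.844 = 0.7459
  (18 − 15.156)²/15.156 = 0.5337
  (35 − 31.280)²/31.280 = 0.4424
  (40 − 43.720)²/43.720 = 0.3165
  (26 − 28.777)²/28.777 = 0.2680
  (43 − 40.223)²/40.223 = 0.1917
  (19 − 17.100)²/17.100 = 0.2111
  (22 − 23.900)²/23.900 = 0.1510
χ² = 0.7459 + 0.5337 + 0.4424 + 0.3165 + 0.2680 + 0.1917 + 0.2111 + 0.1510 = 2.86
df = (4−1)(2−1) = 3. Since 2.86 < 9.348, fail to reject the null hypothesis of independence at α = 0.025.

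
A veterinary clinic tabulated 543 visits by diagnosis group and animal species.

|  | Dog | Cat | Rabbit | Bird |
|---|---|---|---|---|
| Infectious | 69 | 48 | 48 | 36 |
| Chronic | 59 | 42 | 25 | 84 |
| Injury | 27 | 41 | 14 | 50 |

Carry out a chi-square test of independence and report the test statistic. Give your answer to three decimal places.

40.313

Row totals: 201, 210, 132. Column totals: 155, 131, 87, 170. Grand total N = 543.
Expected counts (row total × column total / N):
  Infectious, Dog: 201×155/543 = 57.3757
  Infectious, Cat: 201×131/543 = 48.4917
  Infectious, Rabbit: 201×87/543 = 32.2044
  Infectious, Bird: 201×170/543 = 62.9282
  Chronic, Dog: 210×155/543 = 59.9448
  Chronic, Cat: 210×131/543 = 50.6630
  Chronic, Rabbit: 210×87/543 = 33.6464
  Chronic, Bird: 210×170/543 = 65.7459
  Injury, Dog: 132×155/543 = 37.6796
  Injury, Cat: 132×131/543 = 31.8453
  Injury, Rabbit: 132×87/543 = 21.1492
  Injury, Bird: 132×170/543 = 41.3260
Contributions (O − E)²/E:
  (69 − 57.3757)²/57.3757 = 2.3551
  (48 − 48.4917)²/48.4917 = 0.0050
  (48 − 32.2044)²/32.2044 = 7.7474
  (36 − 62.9282)²/62.9282 = 11.5231
  (59 − 59.9448)²/59.9448 = 0.0149
  (42 − 50.6630)²/50.6630 = 1.4813
  (25 − 33.6464)²/33.6464 = 2.2219
  (84 − 65.7459)²/65.7459 = 5.0682
  (27 − 37.6796)²/37.6796 = 3.0269
  (41 − 31.8453)²/31.8453 = 2.6317
  (14 − 21.1492)²/21.1492 = 2.4167
  (50 − 41.3260)²/41.3260 = 1.8206
χ² = 2.3551 + 0.0050 + 7.7474 + 11.5231 + 0.0149 + 1.4813 + 2.2219 + 5.0682 + 3.0269 + 2.6317 + 2.4167 + 1.8206 = 40.313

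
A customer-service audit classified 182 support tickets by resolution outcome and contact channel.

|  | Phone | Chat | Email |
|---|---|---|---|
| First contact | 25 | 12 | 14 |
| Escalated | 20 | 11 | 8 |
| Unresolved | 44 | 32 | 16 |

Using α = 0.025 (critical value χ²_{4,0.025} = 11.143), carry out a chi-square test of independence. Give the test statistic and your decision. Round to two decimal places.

Row totals: 51, 39, 92. Column totals: 89, 55, 38. Grand total N = 182.
Expected counts (row total × column total / N):
  First contact, Phone: 51×89/182 = 24.9396
  First contact, Chat: 51×55/182 = 15.4121
  First contact, Email: 51×38/182 = 10.6484
  Escalated, Phone: 39×89/182 = 19.0714
  Escalated, Chat: 39×55/182 = 11.7857
  Escalated, Email: 39×38/182 = 8.1429
  Unresolved, Phone: 92×89/182 = 44.9890
  Unresolved, Chat: 92×55/182 = 27.8022
  Unresolved, Email: 92×38/182 = 19.2088
Contributions (O − E)²/E:
  (25 − 24.9396)²/24.9396 = 0.0001
  (12 − 15.4121)²/15.4121 = 0.7554
  (14 − 10.6484)²/10.6484 = 1.0549
  (20 − 19.0714)²/19.0714 = 0.0452
  (11 − 11.7857)²/11.7857 = 0.0524
  (8 − 8.1429)²/8.1429 = 0.0025
  (44 − 44.9890)²/44.9890 = 0.0217
  (32 − 27.8022)²/27.8022 = 0.6338
  (16 − 19.2088)²/19.2088 = 0.5360
χ² = 0.0001 + 0.7554 + 1.0549 + 0.0452 + 0.0524 + 0.0025 + 0.0217 + 0.6338 + 0.5360 = 3.10
df = (3−1)(3−1) = 4. Since 3.10 < 11.143, fail to reject the null hypothesis of independence at α = 0.025.

3.10; fail to reject H₀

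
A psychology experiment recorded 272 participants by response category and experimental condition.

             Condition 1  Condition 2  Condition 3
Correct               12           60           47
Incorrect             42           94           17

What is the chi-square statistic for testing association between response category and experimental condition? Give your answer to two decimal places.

Row totals: 119, 153. Column totals: 54, 154, 64. Grand total N = 272.
Expected counts (row total × column total / N):
  Correct, Condition 1: 119×54/272 = 23.625
  Correct, Condition 2: 119×154/272 = 67.375
  Correct, Condition 3: 119×64/272 = 28.000
  Incorrect, Condition 1: 153×54/272 = 30.375
  Incorrect, Condition 2: 153×154/272 = 86.625
  Incorrect, Condition 3: 153×64/272 = 36.000
Contributions (O − E)²/E:
  (12 − 23.625)²/23.625 = 5.7202
  (60 − 67.375)²/67.375 = 0.8073
  (47 − 28.000)²/28.000 = 12.8929
  (42 − 30.375)²/30.375 = 4.4491
  (94 − 86.625)²/86.625 = 0.6279
  (17 − 36.000)²/36.000 = 10.0278
χ² = 5.7202 + 0.8073 + 12.8929 + 4.4491 + 0.6279 + 10.0278 = 34.53

34.53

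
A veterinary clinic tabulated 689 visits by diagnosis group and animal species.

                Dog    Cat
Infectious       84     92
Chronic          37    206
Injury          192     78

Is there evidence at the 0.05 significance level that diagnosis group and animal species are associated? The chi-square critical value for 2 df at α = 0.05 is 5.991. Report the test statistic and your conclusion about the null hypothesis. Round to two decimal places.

161.62; reject H₀

Row totals: 176, 243, 270. Column totals: 313, 376. Grand total N = 689.
Expected counts (row total × column total / N):
  Infectious, Dog: 176×313/689 = 79.954
  Infectious, Cat: 176×376/689 = 96.046
  Chronic, Dog: 243×313/689 = 110.390
  Chronic, Cat: 243×376/689 = 132.610
  Injury, Dog: 270×313/689 = 122.656
  Injury, Cat: 270×376/689 = 147.344
Contributions (O − E)²/E:
  (84 − 79.954)²/79.954 = 0.2047
  (92 − 96.046)²/96.046 = 0.1704
  (37 − 110.390)²/110.390 = 48.7915
  (206 − 132.610)²/132.610 = 40.6160
  (192 − 122.656)²/122.656 = 39.2039
  (78 − 147.344)²/147.344 = 32.6351
χ² = 0.2047 + 0.1704 + 48.7915 + 40.6160 + 39.2039 + 32.6351 = 161.62
df = (3−1)(2−1) = 2. Since 161.62 > 5.991, reject the null hypothesis of independence at α = 0.05.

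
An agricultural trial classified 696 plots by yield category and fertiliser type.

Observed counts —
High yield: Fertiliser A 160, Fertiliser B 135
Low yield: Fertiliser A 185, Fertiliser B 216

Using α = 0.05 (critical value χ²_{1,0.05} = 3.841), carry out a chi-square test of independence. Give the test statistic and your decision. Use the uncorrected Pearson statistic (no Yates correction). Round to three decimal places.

Row totals: 295, 401. Column totals: 345, 351. Grand total N = 696.
Expected counts (row total × column total / N):
  High yield, Fertiliser A: 295×345/696 = 146.2284
  High yield, Fertiliser B: 295×351/696 = 148.7716
  Low yield, Fertiliser A: 401×345/696 = 198.7716
  Low yield, Fertiliser B: 401×351/696 = 202.2284
Contributions (O − E)²/E:
  (160 − 146.2284)²/146.2284 = 1.2970
  (135 − 148.7716)²/148.7716 = 1.2748
  (185 − 198.7716)²/198.7716 = 0.9541
  (216 − 202.2284)²/202.2284 = 0.9378
χ² = 1.2970 + 1.2748 + 0.9541 + 0.9378 = 4.464
df = (2−1)(2−1) = 1. Since 4.464 > 3.841, reject the null hypothesis of independence at α = 0.05.

4.464; reject H₀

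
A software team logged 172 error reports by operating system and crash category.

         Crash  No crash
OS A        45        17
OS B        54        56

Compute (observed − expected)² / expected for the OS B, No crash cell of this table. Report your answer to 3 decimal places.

Row total (OS B) = 110; column total (No crash) = 73; N = 172.
Expected count E = 110 × 73 / 172 = 46.6860.
Contribution = (O − E)²/E = (56 − 46.6860)² / 46.6860 = 1.858.

1.858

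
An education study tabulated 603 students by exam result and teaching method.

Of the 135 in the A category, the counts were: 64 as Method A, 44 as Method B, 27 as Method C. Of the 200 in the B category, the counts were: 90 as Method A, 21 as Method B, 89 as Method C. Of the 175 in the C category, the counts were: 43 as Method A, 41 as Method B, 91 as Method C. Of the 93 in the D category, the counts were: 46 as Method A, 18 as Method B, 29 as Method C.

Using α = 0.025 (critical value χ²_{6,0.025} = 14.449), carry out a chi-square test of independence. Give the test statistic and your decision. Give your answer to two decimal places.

Row totals: 135, 200, 175, 93. Column totals: 243, 124, 236. Grand total N = 603.
Expected counts (row total × column total / N):
  A, Method A: 135×243/603 = 54.403
  A, Method B: 135×124/603 = 27.761
  A, Method C: 135×236/603 = 52.836
  B, Method A: 200×243/603 = 80.597
  B, Method B: 200×124/603 = 41.128
  B, Method C: 200×236/603 = 78.275
  C, Method A: 175×243/603 = 70.522
  C, Method B: 175×124/603 = 35.987
  C, Method C: 175×236/603 = 68.491
  D, Method A: 93×243/603 = 37.478
  D, Method B: 93×124/603 = 19.124
  D, Method C: 93×236/603 = 36.398
Contributions (O − E)²/E:
  (64 − 54.403)²/54.403 = 1.6930
  (44 − 27.761)²/27.761 = 9.4991
  (27 − 52.836)²/52.836 = 12.6334
  (90 − 80.597)²/80.597 = 1.0970
  (21 − 41.128)²/41.128 = 9.8506
  (89 − 78.275)²/78.275 = 1.4695
  (43 − 70.522)²/70.522 = 10.7408
  (41 − 35.987)²/35.987 = 0.6983
  (91 − 68.491)²/68.491 = 7.3974
  (46 − 37.478)²/37.478 = 1.9378
  (18 − 19.124)²/19.124 = 0.0661
  (29 − 36.398)²/36.398 = 1.5037
χ² = 1.6930 + 9.4991 + 12.6334 + 1.0970 + 9.8506 + 1.4695 + 10.7408 + 0.6983 + 7.3974 + 1.9378 + 0.0661 + 1.5037 = 58.59
df = (4−1)(3−1) = 6. Since 58.59 > 14.449, reject the null hypothesis of independence at α = 0.025.

58.59; reject H₀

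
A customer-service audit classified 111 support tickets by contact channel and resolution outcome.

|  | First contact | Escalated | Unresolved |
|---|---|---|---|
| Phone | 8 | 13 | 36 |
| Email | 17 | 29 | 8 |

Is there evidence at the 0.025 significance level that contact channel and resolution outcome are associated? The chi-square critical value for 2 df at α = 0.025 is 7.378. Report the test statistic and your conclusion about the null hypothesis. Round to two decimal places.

Row totals: 57, 54. Column totals: 25, 42, 44. Grand total N = 111.
Expected counts (row total × column total / N):
  Phone, First contact: 57×25/111 = 12.8378
  Phone, Escalated: 57×42/111 = 21.5676
  Phone, Unresolved: 57×44/111 = 22.5946
  Email, First contact: 54×25/111 = 12.1622
  Email, Escalated: 54×42/111 = 20.4324
  Email, Unresolved: 54×44/111 = 21.4054
Contributions (O − E)²/E:
  (8 − 12.8378)²/12.8378 = 1.8231
  (13 − 21.5676)²/21.5676 = 3.4034
  (36 − 22.5946)²/22.5946 = 7.9534
  (17 − 12.1622)²/12.1622 = 1.9243
  (29 − 20.4324)²/20.4324 = 3.5925
  (8 − 21.4054)²/21.4054 = 8.3953
χ² = 1.8231 + 3.4034 + 7.9534 + 1.9243 + 3.5925 + 8.3953 = 27.09
df = (2−1)(3−1) = 2. Since 27.09 > 7.378, reject the null hypothesis of independence at α = 0.025.

27.09; reject H₀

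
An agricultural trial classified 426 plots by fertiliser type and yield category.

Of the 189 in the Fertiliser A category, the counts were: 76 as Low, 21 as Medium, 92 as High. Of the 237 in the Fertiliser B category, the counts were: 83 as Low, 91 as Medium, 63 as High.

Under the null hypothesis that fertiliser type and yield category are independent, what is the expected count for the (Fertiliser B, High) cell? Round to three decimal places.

86.232

Row total (Fertiliser B) = 237; column total (High) = 155; grand total N = 426.
Expected count = (row total × column total) / N = 237 × 155 / 426 = 86.232.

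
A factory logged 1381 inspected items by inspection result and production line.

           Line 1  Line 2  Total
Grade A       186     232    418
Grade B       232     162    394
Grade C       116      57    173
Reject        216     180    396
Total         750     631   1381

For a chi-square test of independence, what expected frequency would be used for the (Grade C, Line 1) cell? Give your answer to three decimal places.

Row total (Grade C) = 173; column total (Line 1) = 750; grand total N = 1381.
Expected count = (row total × column total) / N = 173 × 750 / 1381 = 93.954.

93.954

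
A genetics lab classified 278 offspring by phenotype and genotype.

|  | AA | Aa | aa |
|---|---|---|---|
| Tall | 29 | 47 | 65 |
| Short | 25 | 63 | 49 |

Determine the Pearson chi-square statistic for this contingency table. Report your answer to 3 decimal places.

4.813

Row totals: 141, 137. Column totals: 54, 110, 114. Grand total N = 278.
Expected counts (row total × column total / N):
  Tall, AA: 141×54/278 = 27.3885
  Tall, Aa: 141×110/278 = 55.7914
  Tall, aa: 141×114/278 = 57.8201
  Short, AA: 137×54/278 = 26.6115
  Short, Aa: 137×110/278 = 54.2086
  Short, aa: 137×114/278 = 56.1799
Contributions (O − E)²/E:
  (29 − 27.3885)²/27.3885 = 0.0948
  (47 − 55.7914)²/55.7914 = 1.3853
  (65 − 57.8201)²/57.8201 = 0.8916
  (25 − 26.6115)²/26.6115 = 0.0976
  (63 − 54.2086)²/54.2086 = 1.4258
  (49 − 56.1799)²/56.1799 = 0.9176
χ² = 0.0948 + 1.3853 + 0.8916 + 0.0976 + 1.4258 + 0.9176 = 4.813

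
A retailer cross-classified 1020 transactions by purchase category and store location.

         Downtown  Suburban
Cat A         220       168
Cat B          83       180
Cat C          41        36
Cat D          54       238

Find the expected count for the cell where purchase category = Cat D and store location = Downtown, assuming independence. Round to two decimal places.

Row total (Cat D) = 292; column total (Downtown) = 398; grand total N = 1020.
Expected count = (row total × column total) / N = 292 × 398 / 1020 = 113.94.

113.94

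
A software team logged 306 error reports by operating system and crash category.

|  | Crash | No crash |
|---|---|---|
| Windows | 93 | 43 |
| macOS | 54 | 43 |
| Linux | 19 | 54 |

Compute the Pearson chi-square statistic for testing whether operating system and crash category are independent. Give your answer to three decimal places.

34.450

Row totals: 136, 97, 73. Column totals: 166, 140. Grand total N = 306.
Expected counts (row total × column total / N):
  Windows, Crash: 136×166/306 = 73.7778
  Windows, No crash: 136×140/306 = 62.2222
  macOS, Crash: 97×166/306 = 52.6209
  macOS, No crash: 97×140/306 = 44.3791
  Linux, Crash: 73×166/306 = 39.6013
  Linux, No crash: 73×140/306 = 33.3987
Contributions (O − E)²/E:
  (93 − 73.7778)²/73.7778 = 5.0082
  (43 − 62.2222)²/62.2222 = 5.9383
  (54 − 52.6209)²/52.6209 = 0.0361
  (43 − 44.3791)²/44.3791 = 0.0429
  (19 − 39.6013)²/39.6013 = 10.7172
  (54 − 33.3987)²/33.3987 = 12.7075
χ² = 5.0082 + 5.9383 + 0.0361 + 0.0429 + 10.7172 + 12.7075 = 34.450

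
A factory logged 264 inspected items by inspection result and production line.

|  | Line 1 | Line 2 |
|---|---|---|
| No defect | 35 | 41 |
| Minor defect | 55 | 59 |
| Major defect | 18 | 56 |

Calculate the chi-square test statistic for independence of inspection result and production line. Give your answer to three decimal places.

Row totals: 76, 114, 74. Column totals: 108, 156. Grand total N = 264.
Expected counts (row total × column total / N):
  No defect, Line 1: 76×108/264 = 31.0909
  No defect, Line 2: 76×156/264 = 44.9091
  Minor defect, Line 1: 114×108/264 = 46.6364
  Minor defect, Line 2: 114×156/264 = 67.3636
  Major defect, Line 1: 74×108/264 = 30.2727
  Major defect, Line 2: 74×156/264 = 43.7273
Contributions (O − E)²/E:
  (35 − 31.0909)²/31.0909 = 0.4915
  (41 − 44.9091)²/44.9091 = 0.3403
  (55 − 46.6364)²/46.6364 = 1.4999
  (59 − 67.3636)²/67.3636 = 1.0384
  (18 − 30.2727)²/30.2727 = 4.9754
  (56 − 43.7273)²/43.7273 = 3.4445
χ² = 0.4915 + 0.3403 + 1.4999 + 1.0384 + 4.9754 + 3.4445 = 11.790

11.790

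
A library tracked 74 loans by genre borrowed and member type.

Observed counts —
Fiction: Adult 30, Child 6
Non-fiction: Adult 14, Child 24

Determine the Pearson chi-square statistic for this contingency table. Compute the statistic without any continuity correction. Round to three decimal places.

16.576

Row totals: 36, 38. Column totals: 44, 30. Grand total N = 74.
Expected counts (row total × column total / N):
  Fiction, Adult: 36×44/74 = 21.4054
  Fiction, Child: 36×30/74 = 14.5946
  Non-fiction, Adult: 38×44/74 = 22.5946
  Non-fiction, Child: 38×30/74 = 15.4054
Contributions (O − E)²/E:
  (30 − 21.4054)²/21.4054 = 3.4509
  (6 − 14.5946)²/14.5946 = 5.0613
  (14 − 22.5946)²/22.5946 = 3.2692
  (24 − 15.4054)²/15.4054 = 4.7949
χ² = 3.4509 + 5.0613 + 3.2692 + 4.7949 = 16.576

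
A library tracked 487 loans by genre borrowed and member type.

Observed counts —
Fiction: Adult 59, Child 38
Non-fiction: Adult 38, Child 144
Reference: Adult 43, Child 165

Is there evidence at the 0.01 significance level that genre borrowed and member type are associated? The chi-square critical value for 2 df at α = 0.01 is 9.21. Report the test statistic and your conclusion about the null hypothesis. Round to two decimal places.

60.85; reject H₀

Row totals: 97, 182, 208. Column totals: 140, 347. Grand total N = 487.
Expected counts (row total × column total / N):
  Fiction, Adult: 97×140/487 = 27.885
  Fiction, Child: 97×347/487 = 69.115
  Non-fiction, Adult: 182×140/487 = 52.320
  Non-fiction, Child: 182×347/487 = 129.680
  Reference, Adult: 208×140/487 = 59.795
  Reference, Child: 208×347/487 = 148.205
Contributions (O − E)²/E:
  (59 − 27.885)²/27.885 = 34.7191
  (38 − 69.115)²/69.115 = 14.0077
  (38 − 52.320)²/52.320 = 3.9194
  (144 − 129.680)²/129.680 = 1.5813
  (43 − 59.795)²/59.795 = 4.7173
  (165 − 148.205)²/148.205 = 1.9033
χ² = 34.7191 + 14.0077 + 3.9194 + 1.5813 + 4.7173 + 1.9033 = 60.85
df = (3−1)(2−1) = 2. Since 60.85 > 9.21, reject the null hypothesis of independence at α = 0.01.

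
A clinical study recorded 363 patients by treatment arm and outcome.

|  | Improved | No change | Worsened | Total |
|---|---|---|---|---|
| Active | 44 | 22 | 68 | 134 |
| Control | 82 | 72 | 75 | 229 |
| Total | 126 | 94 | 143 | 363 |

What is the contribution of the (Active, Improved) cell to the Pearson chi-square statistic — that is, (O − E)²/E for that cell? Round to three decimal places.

0.136

Row total (Active) = 134; column total (Improved) = 126; N = 363.
Expected count E = 134 × 126 / 363 = 46.5124.
Contribution = (O − E)²/E = (44 − 46.5124)² / 46.5124 = 0.136.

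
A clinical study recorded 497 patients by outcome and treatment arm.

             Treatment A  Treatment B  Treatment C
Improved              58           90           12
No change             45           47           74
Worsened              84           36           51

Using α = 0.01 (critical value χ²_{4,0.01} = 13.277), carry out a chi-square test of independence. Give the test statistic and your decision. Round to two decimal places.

Row totals: 160, 166, 171. Column totals: 187, 173, 137. Grand total N = 497.
Expected counts (row total × column total / N):
  Improved, Treatment A: 160×187/497 = 60.201
  Improved, Treatment B: 160×173/497 = 55.694
  Improved, Treatment C: 160×137/497 = 44.105
  No change, Treatment A: 166×187/497 = 62.459
  No change, Treatment B: 166×173/497 = 57.783
  No change, Treatment C: 166×137/497 = 45.759
  Worsened, Treatment A: 171×187/497 = 64.340
  Worsened, Treatment B: 171×173/497 = 59.523
  Worsened, Treatment C: 171×137/497 = 47.137
Contributions (O − E)²/E:
  (58 − 60.201)²/60.201 = 0.0805
  (90 − 55.694)²/55.694 = 21.1316
  (12 − 44.105)²/44.105 = 23.3699
  (45 − 62.459)²/62.459 = 4.8803
  (47 − 57.783)²/57.783 = 2.0122
  (74 − 45.759)²/45.759 = 17.4294
  (84 − 64.340)²/64.340 = 6.0074
  (36 − 59.523)²/59.523 = 9.2961
  (51 − 47.137)²/47.137 = 0.3166
χ² = 0.0805 + 21.1316 + 23.3699 + 4.8803 + 2.0122 + 17.4294 + 6.0074 + 9.2961 + 0.3166 = 84.52
df = (3−1)(3−1) = 4. Since 84.52 > 13.277, reject the null hypothesis of independence at α = 0.01.

84.52; reject H₀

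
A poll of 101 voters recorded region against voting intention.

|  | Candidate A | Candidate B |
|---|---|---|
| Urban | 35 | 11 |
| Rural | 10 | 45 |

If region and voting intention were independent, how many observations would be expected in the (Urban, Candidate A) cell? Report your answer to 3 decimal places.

20.495

Row total (Urban) = 46; column total (Candidate A) = 45; grand total N = 101.
Expected count = (row total × column total) / N = 46 × 45 / 101 = 20.495.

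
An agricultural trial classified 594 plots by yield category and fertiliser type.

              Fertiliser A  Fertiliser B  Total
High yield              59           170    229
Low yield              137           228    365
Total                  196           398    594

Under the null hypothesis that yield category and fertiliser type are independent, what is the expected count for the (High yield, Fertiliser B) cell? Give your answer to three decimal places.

Row total (High yield) = 229; column total (Fertiliser B) = 398; grand total N = 594.
Expected count = (row total × column total) / N = 229 × 398 / 594 = 153.438.

153.438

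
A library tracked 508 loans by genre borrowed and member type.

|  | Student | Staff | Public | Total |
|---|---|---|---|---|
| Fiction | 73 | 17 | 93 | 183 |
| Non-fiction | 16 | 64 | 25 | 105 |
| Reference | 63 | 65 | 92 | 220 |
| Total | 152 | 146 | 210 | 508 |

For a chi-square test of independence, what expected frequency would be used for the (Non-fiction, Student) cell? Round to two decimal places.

31.42

Row total (Non-fiction) = 105; column total (Student) = 152; grand total N = 508.
Expected count = (row total × column total) / N = 105 × 152 / 508 = 31.42.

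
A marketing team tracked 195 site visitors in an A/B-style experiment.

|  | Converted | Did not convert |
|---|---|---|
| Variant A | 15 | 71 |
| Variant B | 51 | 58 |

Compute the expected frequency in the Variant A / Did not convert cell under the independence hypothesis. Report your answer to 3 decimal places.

Row total (Variant A) = 86; column total (Did not convert) = 129; grand total N = 195.
Expected count = (row total × column total) / N = 86 × 129 / 195 = 56.892.

56.892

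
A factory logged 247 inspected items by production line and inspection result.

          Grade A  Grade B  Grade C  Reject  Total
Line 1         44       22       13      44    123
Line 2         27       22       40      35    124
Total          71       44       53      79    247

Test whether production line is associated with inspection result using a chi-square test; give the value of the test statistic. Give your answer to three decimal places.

Grand total N = 247.
Expected counts (row total × column total / N):
  Line 1, Grade A: 123×71/247 = 35.3563
  Line 1, Grade B: 123×44/247 = 21.9109
  Line 1, Grade C: 123×53/247 = 26.3927
  Line 1, Reject: 123×79/247 = 39.3401
  Line 2, Grade A: 124×71/247 = 35.6437
  Line 2, Grade B: 124×44/247 = 22.0891
  Line 2, Grade C: 124×53/247 = 26.6073
  Line 2, Reject: 124×79/247 = 39.6599
Contributions (O − E)²/E:
  (44 − 35.3563)²/35.3563 = 2.1132
  (22 − 21.9109)²/21.9109 = 0.0004
  (13 − 26.3927)²/26.3927 = 6.7960
  (44 − 39.3401)²/39.3401 = 0.5520
  (27 − 35.6437)²/35.6437 = 2.0961
  (22 − 22.0891)²/22.0891 = 0.0004
  (40 − 26.6073)²/26.6073 = 6.7412
  (35 − 39.6599)²/39.6599 = 0.5475
χ² = 2.1132 + 0.0004 + 6.7960 + 0.5520 + 2.0961 + 0.0004 + 6.7412 + 0.5475 = 18.847

18.847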